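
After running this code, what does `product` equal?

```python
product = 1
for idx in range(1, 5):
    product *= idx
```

Let's trace through this code step by step.

Initialize: product = 1
Entering loop: for idx in range(1, 5):

After execution: product = 24
24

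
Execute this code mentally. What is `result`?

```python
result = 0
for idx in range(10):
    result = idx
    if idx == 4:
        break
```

Let's trace through this code step by step.

Initialize: result = 0
Entering loop: for idx in range(10):

After execution: result = 4
4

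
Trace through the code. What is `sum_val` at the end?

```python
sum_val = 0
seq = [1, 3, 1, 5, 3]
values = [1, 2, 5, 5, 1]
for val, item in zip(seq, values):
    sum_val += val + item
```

Let's trace through this code step by step.

Initialize: sum_val = 0
Initialize: seq = [1, 3, 1, 5, 3]
Initialize: values = [1, 2, 5, 5, 1]
Entering loop: for val, item in zip(seq, values):

After execution: sum_val = 27
27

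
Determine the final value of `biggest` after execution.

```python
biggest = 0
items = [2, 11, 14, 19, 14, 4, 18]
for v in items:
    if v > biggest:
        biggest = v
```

Let's trace through this code step by step.

Initialize: biggest = 0
Initialize: items = [2, 11, 14, 19, 14, 4, 18]
Entering loop: for v in items:

After execution: biggest = 19
19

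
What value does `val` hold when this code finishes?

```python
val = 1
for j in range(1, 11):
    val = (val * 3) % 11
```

Let's trace through this code step by step.

Initialize: val = 1
Entering loop: for j in range(1, 11):

After execution: val = 1
1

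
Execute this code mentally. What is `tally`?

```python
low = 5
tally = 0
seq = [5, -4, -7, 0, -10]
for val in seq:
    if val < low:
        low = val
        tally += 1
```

Let's trace through this code step by step.

Initialize: low = 5
Initialize: tally = 0
Initialize: seq = [5, -4, -7, 0, -10]
Entering loop: for val in seq:

After execution: tally = 3
3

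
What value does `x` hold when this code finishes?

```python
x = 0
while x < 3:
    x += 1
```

Let's trace through this code step by step.

Initialize: x = 0
Entering loop: while x < 3:

After execution: x = 3
3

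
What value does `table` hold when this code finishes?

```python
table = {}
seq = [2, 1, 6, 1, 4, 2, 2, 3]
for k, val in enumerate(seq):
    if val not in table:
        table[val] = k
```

Let's trace through this code step by step.

Initialize: table = {}
Initialize: seq = [2, 1, 6, 1, 4, 2, 2, 3]
Entering loop: for k, val in enumerate(seq):

After execution: table = {2: 0, 1: 1, 6: 2, 4: 4, 3: 7}
{2: 0, 1: 1, 6: 2, 4: 4, 3: 7}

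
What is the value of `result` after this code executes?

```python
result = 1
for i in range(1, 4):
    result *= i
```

Let's trace through this code step by step.

Initialize: result = 1
Entering loop: for i in range(1, 4):

After execution: result = 6
6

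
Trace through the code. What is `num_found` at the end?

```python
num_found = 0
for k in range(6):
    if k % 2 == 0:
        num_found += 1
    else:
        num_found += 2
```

Let's trace through this code step by step.

Initialize: num_found = 0
Entering loop: for k in range(6):

After execution: num_found = 9
9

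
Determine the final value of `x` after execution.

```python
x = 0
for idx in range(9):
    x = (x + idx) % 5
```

Let's trace through this code step by step.

Initialize: x = 0
Entering loop: for idx in range(9):

After execution: x = 1
1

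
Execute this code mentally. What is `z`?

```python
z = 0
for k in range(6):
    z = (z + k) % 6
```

Let's trace through this code step by step.

Initialize: z = 0
Entering loop: for k in range(6):

After execution: z = 3
3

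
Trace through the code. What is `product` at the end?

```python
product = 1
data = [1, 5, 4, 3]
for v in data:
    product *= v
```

Let's trace through this code step by step.

Initialize: product = 1
Initialize: data = [1, 5, 4, 3]
Entering loop: for v in data:

After execution: product = 60
60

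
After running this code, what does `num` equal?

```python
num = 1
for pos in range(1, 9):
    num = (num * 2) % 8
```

Let's trace through this code step by step.

Initialize: num = 1
Entering loop: for pos in range(1, 9):

After execution: num = 0
0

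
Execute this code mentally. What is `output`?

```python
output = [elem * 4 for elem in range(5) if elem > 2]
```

Let's trace through this code step by step.

Initialize: output = [elem * 4 for elem in range(5) if elem > 2]

After execution: output = [12, 16]
[12, 16]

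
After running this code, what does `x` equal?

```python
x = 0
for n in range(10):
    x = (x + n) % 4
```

Let's trace through this code step by step.

Initialize: x = 0
Entering loop: for n in range(10):

After execution: x = 1
1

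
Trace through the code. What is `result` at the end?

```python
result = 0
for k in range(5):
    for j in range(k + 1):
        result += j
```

Let's trace through this code step by step.

Initialize: result = 0
Entering loop: for k in range(5):

After execution: result = 20
20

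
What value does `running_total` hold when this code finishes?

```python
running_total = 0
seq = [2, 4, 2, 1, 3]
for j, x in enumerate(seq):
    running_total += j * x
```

Let's trace through this code step by step.

Initialize: running_total = 0
Initialize: seq = [2, 4, 2, 1, 3]
Entering loop: for j, x in enumerate(seq):

After execution: running_total = 23
23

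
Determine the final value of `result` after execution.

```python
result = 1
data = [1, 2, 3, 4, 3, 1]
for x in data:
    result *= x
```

Let's trace through this code step by step.

Initialize: result = 1
Initialize: data = [1, 2, 3, 4, 3, 1]
Entering loop: for x in data:

After execution: result = 72
72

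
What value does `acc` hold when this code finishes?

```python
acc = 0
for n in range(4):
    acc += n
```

Let's trace through this code step by step.

Initialize: acc = 0
Entering loop: for n in range(4):

After execution: acc = 6
6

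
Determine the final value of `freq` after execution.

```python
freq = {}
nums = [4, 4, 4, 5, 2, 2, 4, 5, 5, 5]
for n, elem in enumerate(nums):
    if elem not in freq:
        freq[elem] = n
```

Let's trace through this code step by step.

Initialize: freq = {}
Initialize: nums = [4, 4, 4, 5, 2, 2, 4, 5, 5, 5]
Entering loop: for n, elem in enumerate(nums):

After execution: freq = {4: 0, 5: 3, 2: 4}
{4: 0, 5: 3, 2: 4}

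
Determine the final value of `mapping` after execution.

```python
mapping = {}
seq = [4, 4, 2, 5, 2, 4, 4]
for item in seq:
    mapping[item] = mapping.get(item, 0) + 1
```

Let's trace through this code step by step.

Initialize: mapping = {}
Initialize: seq = [4, 4, 2, 5, 2, 4, 4]
Entering loop: for item in seq:

After execution: mapping = {4: 4, 2: 2, 5: 1}
{4: 4, 2: 2, 5: 1}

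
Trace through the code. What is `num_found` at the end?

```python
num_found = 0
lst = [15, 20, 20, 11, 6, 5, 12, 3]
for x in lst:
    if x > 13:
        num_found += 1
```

Let's trace through this code step by step.

Initialize: num_found = 0
Initialize: lst = [15, 20, 20, 11, 6, 5, 12, 3]
Entering loop: for x in lst:

After execution: num_found = 3
3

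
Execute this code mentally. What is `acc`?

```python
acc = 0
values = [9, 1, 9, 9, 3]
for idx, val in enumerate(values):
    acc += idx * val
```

Let's trace through this code step by step.

Initialize: acc = 0
Initialize: values = [9, 1, 9, 9, 3]
Entering loop: for idx, val in enumerate(values):

After execution: acc = 58
58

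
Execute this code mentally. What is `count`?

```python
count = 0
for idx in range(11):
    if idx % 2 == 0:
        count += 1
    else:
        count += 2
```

Let's trace through this code step by step.

Initialize: count = 0
Entering loop: for idx in range(11):

After execution: count = 16
16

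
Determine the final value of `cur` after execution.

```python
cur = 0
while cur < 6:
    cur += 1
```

Let's trace through this code step by step.

Initialize: cur = 0
Entering loop: while cur < 6:

After execution: cur = 6
6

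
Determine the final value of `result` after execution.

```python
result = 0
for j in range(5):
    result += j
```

Let's trace through this code step by step.

Initialize: result = 0
Entering loop: for j in range(5):

After execution: result = 10
10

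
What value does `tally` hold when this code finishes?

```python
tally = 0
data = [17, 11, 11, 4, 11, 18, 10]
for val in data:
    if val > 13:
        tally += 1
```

Let's trace through this code step by step.

Initialize: tally = 0
Initialize: data = [17, 11, 11, 4, 11, 18, 10]
Entering loop: for val in data:

After execution: tally = 2
2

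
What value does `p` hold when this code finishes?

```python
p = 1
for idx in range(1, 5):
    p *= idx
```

Let's trace through this code step by step.

Initialize: p = 1
Entering loop: for idx in range(1, 5):

After execution: p = 24
24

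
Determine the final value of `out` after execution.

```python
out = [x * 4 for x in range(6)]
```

Let's trace through this code step by step.

Initialize: out = [x * 4 for x in range(6)]

After execution: out = [0, 4, 8, 12, 16, 20]
[0, 4, 8, 12, 16, 20]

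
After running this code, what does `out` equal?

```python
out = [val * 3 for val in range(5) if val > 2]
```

Let's trace through this code step by step.

Initialize: out = [val * 3 for val in range(5) if val > 2]

After execution: out = [9, 12]
[9, 12]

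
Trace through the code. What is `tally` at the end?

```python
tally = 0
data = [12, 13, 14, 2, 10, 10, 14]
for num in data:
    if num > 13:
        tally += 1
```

Let's trace through this code step by step.

Initialize: tally = 0
Initialize: data = [12, 13, 14, 2, 10, 10, 14]
Entering loop: for num in data:

After execution: tally = 2
2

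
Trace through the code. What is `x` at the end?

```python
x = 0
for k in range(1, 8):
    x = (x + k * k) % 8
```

Let's trace through this code step by step.

Initialize: x = 0
Entering loop: for k in range(1, 8):

After execution: x = 4
4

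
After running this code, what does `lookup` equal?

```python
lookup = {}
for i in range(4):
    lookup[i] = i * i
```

Let's trace through this code step by step.

Initialize: lookup = {}
Entering loop: for i in range(4):

After execution: lookup = {0: 0, 1: 1, 2: 4, 3: 9}
{0: 0, 1: 1, 2: 4, 3: 9}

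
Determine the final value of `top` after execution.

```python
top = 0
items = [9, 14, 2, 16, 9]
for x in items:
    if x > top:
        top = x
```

Let's trace through this code step by step.

Initialize: top = 0
Initialize: items = [9, 14, 2, 16, 9]
Entering loop: for x in items:

After execution: top = 16
16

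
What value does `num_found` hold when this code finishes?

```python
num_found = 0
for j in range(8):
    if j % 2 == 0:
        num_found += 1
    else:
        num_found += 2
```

Let's trace through this code step by step.

Initialize: num_found = 0
Entering loop: for j in range(8):

After execution: num_found = 12
12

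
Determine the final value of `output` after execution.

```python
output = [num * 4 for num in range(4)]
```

Let's trace through this code step by step.

Initialize: output = [num * 4 for num in range(4)]

After execution: output = [0, 4, 8, 12]
[0, 4, 8, 12]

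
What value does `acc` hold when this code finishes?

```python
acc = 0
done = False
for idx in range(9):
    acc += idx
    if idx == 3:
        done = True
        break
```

Let's trace through this code step by step.

Initialize: acc = 0
Initialize: done = False
Entering loop: for idx in range(9):

After execution: acc = 6
6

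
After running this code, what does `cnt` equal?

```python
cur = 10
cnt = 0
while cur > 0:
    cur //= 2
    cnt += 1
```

Let's trace through this code step by step.

Initialize: cur = 10
Initialize: cnt = 0
Entering loop: while cur > 0:

After execution: cnt = 4
4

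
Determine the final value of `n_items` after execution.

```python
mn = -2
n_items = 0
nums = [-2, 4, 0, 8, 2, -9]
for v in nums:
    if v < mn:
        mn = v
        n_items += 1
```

Let's trace through this code step by step.

Initialize: mn = -2
Initialize: n_items = 0
Initialize: nums = [-2, 4, 0, 8, 2, -9]
Entering loop: for v in nums:

After execution: n_items = 1
1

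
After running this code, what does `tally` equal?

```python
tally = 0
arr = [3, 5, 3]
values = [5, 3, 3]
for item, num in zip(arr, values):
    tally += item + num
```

Let's trace through this code step by step.

Initialize: tally = 0
Initialize: arr = [3, 5, 3]
Initialize: values = [5, 3, 3]
Entering loop: for item, num in zip(arr, values):

After execution: tally = 22
22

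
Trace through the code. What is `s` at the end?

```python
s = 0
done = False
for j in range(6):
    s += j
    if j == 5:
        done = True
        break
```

Let's trace through this code step by step.

Initialize: s = 0
Initialize: done = False
Entering loop: for j in range(6):

After execution: s = 15
15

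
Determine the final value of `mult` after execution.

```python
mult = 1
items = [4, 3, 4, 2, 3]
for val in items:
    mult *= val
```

Let's trace through this code step by step.

Initialize: mult = 1
Initialize: items = [4, 3, 4, 2, 3]
Entering loop: for val in items:

After execution: mult = 288
288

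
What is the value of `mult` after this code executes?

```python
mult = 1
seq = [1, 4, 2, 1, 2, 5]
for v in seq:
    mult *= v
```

Let's trace through this code step by step.

Initialize: mult = 1
Initialize: seq = [1, 4, 2, 1, 2, 5]
Entering loop: for v in seq:

After execution: mult = 80
80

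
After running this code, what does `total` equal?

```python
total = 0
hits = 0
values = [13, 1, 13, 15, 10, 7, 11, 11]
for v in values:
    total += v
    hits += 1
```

Let's trace through this code step by step.

Initialize: total = 0
Initialize: hits = 0
Initialize: values = [13, 1, 13, 15, 10, 7, 11, 11]
Entering loop: for v in values:

After execution: total = 81
81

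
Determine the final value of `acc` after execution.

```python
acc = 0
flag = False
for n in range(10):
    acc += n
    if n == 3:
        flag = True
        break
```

Let's trace through this code step by step.

Initialize: acc = 0
Initialize: flag = False
Entering loop: for n in range(10):

After execution: acc = 6
6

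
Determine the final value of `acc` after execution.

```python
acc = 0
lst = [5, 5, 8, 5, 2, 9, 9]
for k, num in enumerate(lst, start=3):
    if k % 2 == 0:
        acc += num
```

Let's trace through this code step by step.

Initialize: acc = 0
Initialize: lst = [5, 5, 8, 5, 2, 9, 9]
Entering loop: for k, num in enumerate(lst, start=3):

After execution: acc = 19
19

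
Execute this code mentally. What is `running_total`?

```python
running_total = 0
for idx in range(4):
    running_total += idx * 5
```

Let's trace through this code step by step.

Initialize: running_total = 0
Entering loop: for idx in range(4):

After execution: running_total = 30
30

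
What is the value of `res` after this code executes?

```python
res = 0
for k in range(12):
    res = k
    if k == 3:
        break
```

Let's trace through this code step by step.

Initialize: res = 0
Entering loop: for k in range(12):

After execution: res = 3
3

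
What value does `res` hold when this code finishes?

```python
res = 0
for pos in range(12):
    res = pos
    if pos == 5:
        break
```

Let's trace through this code step by step.

Initialize: res = 0
Entering loop: for pos in range(12):

After execution: res = 5
5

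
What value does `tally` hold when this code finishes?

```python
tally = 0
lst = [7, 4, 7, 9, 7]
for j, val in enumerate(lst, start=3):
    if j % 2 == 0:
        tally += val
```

Let's trace through this code step by step.

Initialize: tally = 0
Initialize: lst = [7, 4, 7, 9, 7]
Entering loop: for j, val in enumerate(lst, start=3):

After execution: tally = 13
13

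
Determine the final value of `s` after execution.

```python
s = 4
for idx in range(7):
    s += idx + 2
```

Let's trace through this code step by step.

Initialize: s = 4
Entering loop: for idx in range(7):

After execution: s = 39
39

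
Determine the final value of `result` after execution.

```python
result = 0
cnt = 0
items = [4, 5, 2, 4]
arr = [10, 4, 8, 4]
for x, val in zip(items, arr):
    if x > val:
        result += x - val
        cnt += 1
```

Let's trace through this code step by step.

Initialize: result = 0
Initialize: cnt = 0
Initialize: items = [4, 5, 2, 4]
Initialize: arr = [10, 4, 8, 4]
Entering loop: for x, val in zip(items, arr):

After execution: result = 1
1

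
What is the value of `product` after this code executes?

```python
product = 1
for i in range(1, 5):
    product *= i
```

Let's trace through this code step by step.

Initialize: product = 1
Entering loop: for i in range(1, 5):

After execution: product = 24
24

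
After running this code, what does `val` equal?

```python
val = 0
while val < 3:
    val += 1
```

Let's trace through this code step by step.

Initialize: val = 0
Entering loop: while val < 3:

After execution: val = 3
3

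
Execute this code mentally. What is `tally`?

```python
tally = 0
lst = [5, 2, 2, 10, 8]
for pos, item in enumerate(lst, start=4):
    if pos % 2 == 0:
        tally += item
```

Let's trace through this code step by step.

Initialize: tally = 0
Initialize: lst = [5, 2, 2, 10, 8]
Entering loop: for pos, item in enumerate(lst, start=4):

After execution: tally = 15
15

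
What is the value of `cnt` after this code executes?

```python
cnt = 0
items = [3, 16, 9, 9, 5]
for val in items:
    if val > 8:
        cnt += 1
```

Let's trace through this code step by step.

Initialize: cnt = 0
Initialize: items = [3, 16, 9, 9, 5]
Entering loop: for val in items:

After execution: cnt = 3
3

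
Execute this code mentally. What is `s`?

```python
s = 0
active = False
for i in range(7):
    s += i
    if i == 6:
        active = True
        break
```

Let's trace through this code step by step.

Initialize: s = 0
Initialize: active = False
Entering loop: for i in range(7):

After execution: s = 21
21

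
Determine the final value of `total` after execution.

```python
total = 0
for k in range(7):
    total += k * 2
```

Let's trace through this code step by step.

Initialize: total = 0
Entering loop: for k in range(7):

After execution: total = 42
42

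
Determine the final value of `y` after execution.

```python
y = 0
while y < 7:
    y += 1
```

Let's trace through this code step by step.

Initialize: y = 0
Entering loop: while y < 7:

After execution: y = 7
7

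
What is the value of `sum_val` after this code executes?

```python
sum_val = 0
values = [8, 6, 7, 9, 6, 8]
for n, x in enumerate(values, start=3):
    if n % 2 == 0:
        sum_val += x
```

Let's trace through this code step by step.

Initialize: sum_val = 0
Initialize: values = [8, 6, 7, 9, 6, 8]
Entering loop: for n, x in enumerate(values, start=3):

After execution: sum_val = 23
23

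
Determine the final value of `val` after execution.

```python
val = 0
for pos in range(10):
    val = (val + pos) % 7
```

Let's trace through this code step by step.

Initialize: val = 0
Entering loop: for pos in range(10):

After execution: val = 3
3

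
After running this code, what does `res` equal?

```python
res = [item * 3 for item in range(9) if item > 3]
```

Let's trace through this code step by step.

Initialize: res = [item * 3 for item in range(9) if item > 3]

After execution: res = [12, 15, 18, 21, 24]
[12, 15, 18, 21, 24]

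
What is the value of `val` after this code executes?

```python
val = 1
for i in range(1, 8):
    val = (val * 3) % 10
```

Let's trace through this code step by step.

Initialize: val = 1
Entering loop: for i in range(1, 8):

After execution: val = 7
7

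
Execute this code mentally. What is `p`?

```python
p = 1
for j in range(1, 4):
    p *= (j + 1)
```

Let's trace through this code step by step.

Initialize: p = 1
Entering loop: for j in range(1, 4):

After execution: p = 24
24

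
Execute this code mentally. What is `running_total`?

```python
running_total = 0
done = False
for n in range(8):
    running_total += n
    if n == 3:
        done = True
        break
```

Let's trace through this code step by step.

Initialize: running_total = 0
Initialize: done = False
Entering loop: for n in range(8):

After execution: running_total = 6
6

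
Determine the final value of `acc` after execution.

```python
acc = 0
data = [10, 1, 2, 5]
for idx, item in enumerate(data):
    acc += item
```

Let's trace through this code step by step.

Initialize: acc = 0
Initialize: data = [10, 1, 2, 5]
Entering loop: for idx, item in enumerate(data):

After execution: acc = 18
18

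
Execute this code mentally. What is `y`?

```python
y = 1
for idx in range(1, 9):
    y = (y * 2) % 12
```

Let's trace through this code step by step.

Initialize: y = 1
Entering loop: for idx in range(1, 9):

After execution: y = 4
4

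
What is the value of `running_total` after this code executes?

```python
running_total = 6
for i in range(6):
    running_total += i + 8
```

Let's trace through this code step by step.

Initialize: running_total = 6
Entering loop: for i in range(6):

After execution: running_total = 69
69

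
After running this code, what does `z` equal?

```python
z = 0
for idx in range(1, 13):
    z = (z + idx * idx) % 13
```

Let's trace through this code step by step.

Initialize: z = 0
Entering loop: for idx in range(1, 13):

After execution: z = 0
0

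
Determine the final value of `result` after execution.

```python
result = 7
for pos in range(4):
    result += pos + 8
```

Let's trace through this code step by step.

Initialize: result = 7
Entering loop: for pos in range(4):

After execution: result = 45
45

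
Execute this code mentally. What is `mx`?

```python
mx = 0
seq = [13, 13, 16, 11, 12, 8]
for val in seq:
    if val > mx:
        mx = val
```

Let's trace through this code step by step.

Initialize: mx = 0
Initialize: seq = [13, 13, 16, 11, 12, 8]
Entering loop: for val in seq:

After execution: mx = 16
16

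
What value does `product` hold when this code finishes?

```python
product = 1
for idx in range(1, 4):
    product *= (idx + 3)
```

Let's trace through this code step by step.

Initialize: product = 1
Entering loop: for idx in range(1, 4):

After execution: product = 120
120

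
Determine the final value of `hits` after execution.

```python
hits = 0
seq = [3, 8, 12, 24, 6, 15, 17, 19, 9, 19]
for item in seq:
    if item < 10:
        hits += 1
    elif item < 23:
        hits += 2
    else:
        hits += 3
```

Let's trace through this code step by step.

Initialize: hits = 0
Initialize: seq = [3, 8, 12, 24, 6, 15, 17, 19, 9, 19]
Entering loop: for item in seq:

After execution: hits = 17
17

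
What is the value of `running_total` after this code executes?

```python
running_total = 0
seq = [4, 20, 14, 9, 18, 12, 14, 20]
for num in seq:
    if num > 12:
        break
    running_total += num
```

Let's trace through this code step by step.

Initialize: running_total = 0
Initialize: seq = [4, 20, 14, 9, 18, 12, 14, 20]
Entering loop: for num in seq:

After execution: running_total = 4
4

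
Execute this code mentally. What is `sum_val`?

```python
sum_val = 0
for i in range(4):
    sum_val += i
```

Let's trace through this code step by step.

Initialize: sum_val = 0
Entering loop: for i in range(4):

After execution: sum_val = 6
6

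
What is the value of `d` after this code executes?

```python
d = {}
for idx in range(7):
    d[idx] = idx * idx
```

Let's trace through this code step by step.

Initialize: d = {}
Entering loop: for idx in range(7):

After execution: d = {0: 0, 1: 1, 2: 4, 3: 9, 4: 16, 5: 25, 6: 36}
{0: 0, 1: 1, 2: 4, 3: 9, 4: 16, 5: 25, 6: 36}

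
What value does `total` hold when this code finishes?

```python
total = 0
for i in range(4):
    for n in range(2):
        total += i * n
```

Let's trace through this code step by step.

Initialize: total = 0
Entering loop: for i in range(4):

After execution: total = 6
6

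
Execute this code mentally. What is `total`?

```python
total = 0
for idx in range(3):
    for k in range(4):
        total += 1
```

Let's trace through this code step by step.

Initialize: total = 0
Entering loop: for idx in range(3):

After execution: total = 12
12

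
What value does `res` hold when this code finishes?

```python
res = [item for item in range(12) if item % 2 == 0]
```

Let's trace through this code step by step.

Initialize: res = [item for item in range(12) if item % 2 == 0]

After execution: res = [0, 2, 4, 6, 8, 10]
[0, 2, 4, 6, 8, 10]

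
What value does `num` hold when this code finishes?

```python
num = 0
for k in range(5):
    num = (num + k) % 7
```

Let's trace through this code step by step.

Initialize: num = 0
Entering loop: for k in range(5):

After execution: num = 3
3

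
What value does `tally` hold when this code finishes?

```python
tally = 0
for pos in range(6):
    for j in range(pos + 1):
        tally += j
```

Let's trace through this code step by step.

Initialize: tally = 0
Entering loop: for pos in range(6):

After execution: tally = 35
35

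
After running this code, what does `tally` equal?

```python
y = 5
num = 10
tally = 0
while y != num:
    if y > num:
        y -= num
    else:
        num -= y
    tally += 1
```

Let's trace through this code step by step.

Initialize: y = 5
Initialize: num = 10
Initialize: tally = 0
Entering loop: while y != num:

After execution: tally = 1
1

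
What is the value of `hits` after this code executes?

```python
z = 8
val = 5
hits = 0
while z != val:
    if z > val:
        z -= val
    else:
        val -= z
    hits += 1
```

Let's trace through this code step by step.

Initialize: z = 8
Initialize: val = 5
Initialize: hits = 0
Entering loop: while z != val:

After execution: hits = 4
4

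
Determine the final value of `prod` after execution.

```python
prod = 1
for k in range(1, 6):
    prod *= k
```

Let's trace through this code step by step.

Initialize: prod = 1
Entering loop: for k in range(1, 6):

After execution: prod = 120
120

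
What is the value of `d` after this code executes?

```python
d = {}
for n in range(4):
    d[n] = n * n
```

Let's trace through this code step by step.

Initialize: d = {}
Entering loop: for n in range(4):

After execution: d = {0: 0, 1: 1, 2: 4, 3: 9}
{0: 0, 1: 1, 2: 4, 3: 9}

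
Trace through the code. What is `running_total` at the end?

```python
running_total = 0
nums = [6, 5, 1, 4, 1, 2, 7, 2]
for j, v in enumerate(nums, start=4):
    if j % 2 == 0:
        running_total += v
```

Let's trace through this code step by step.

Initialize: running_total = 0
Initialize: nums = [6, 5, 1, 4, 1, 2, 7, 2]
Entering loop: for j, v in enumerate(nums, start=4):

After execution: running_total = 15
15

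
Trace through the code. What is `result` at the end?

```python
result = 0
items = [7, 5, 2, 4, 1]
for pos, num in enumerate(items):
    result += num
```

Let's trace through this code step by step.

Initialize: result = 0
Initialize: items = [7, 5, 2, 4, 1]
Entering loop: for pos, num in enumerate(items):

After execution: result = 19
19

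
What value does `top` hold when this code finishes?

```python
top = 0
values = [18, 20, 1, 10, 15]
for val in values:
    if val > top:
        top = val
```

Let's trace through this code step by step.

Initialize: top = 0
Initialize: values = [18, 20, 1, 10, 15]
Entering loop: for val in values:

After execution: top = 20
20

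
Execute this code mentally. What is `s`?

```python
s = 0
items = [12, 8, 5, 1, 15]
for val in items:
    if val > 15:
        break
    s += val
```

Let's trace through this code step by step.

Initialize: s = 0
Initialize: items = [12, 8, 5, 1, 15]
Entering loop: for val in items:

After execution: s = 41
41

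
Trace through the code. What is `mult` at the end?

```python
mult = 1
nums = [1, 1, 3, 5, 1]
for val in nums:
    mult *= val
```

Let's trace through this code step by step.

Initialize: mult = 1
Initialize: nums = [1, 1, 3, 5, 1]
Entering loop: for val in nums:

After execution: mult = 15
15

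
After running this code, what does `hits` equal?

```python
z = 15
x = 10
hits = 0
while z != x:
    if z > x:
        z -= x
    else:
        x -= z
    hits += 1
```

Let's trace through this code step by step.

Initialize: z = 15
Initialize: x = 10
Initialize: hits = 0
Entering loop: while z != x:

After execution: hits = 2
2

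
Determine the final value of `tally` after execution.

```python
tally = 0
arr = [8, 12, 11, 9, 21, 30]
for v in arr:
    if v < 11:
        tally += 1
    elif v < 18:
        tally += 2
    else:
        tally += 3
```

Let's trace through this code step by step.

Initialize: tally = 0
Initialize: arr = [8, 12, 11, 9, 21, 30]
Entering loop: for v in arr:

After execution: tally = 12
12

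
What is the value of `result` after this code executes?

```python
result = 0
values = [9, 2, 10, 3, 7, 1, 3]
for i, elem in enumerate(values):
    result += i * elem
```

Let's trace through this code step by step.

Initialize: result = 0
Initialize: values = [9, 2, 10, 3, 7, 1, 3]
Entering loop: for i, elem in enumerate(values):

After execution: result = 82
82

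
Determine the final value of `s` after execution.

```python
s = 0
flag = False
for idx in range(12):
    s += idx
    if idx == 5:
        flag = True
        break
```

Let's trace through this code step by step.

Initialize: s = 0
Initialize: flag = False
Entering loop: for idx in range(12):

After execution: s = 15
15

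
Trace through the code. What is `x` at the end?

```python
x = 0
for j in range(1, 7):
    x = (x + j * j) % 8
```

Let's trace through this code step by step.

Initialize: x = 0
Entering loop: for j in range(1, 7):

After execution: x = 3
3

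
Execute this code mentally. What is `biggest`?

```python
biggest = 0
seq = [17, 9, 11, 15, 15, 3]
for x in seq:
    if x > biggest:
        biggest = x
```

Let's trace through this code step by step.

Initialize: biggest = 0
Initialize: seq = [17, 9, 11, 15, 15, 3]
Entering loop: for x in seq:

After execution: biggest = 17
17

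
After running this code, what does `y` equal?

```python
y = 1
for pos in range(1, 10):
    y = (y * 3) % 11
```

Let's trace through this code step by step.

Initialize: y = 1
Entering loop: for pos in range(1, 10):

After execution: y = 4
4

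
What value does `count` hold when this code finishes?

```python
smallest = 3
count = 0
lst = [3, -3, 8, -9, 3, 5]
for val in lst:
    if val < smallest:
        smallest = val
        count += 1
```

Let's trace through this code step by step.

Initialize: smallest = 3
Initialize: count = 0
Initialize: lst = [3, -3, 8, -9, 3, 5]
Entering loop: for val in lst:

After execution: count = 2
2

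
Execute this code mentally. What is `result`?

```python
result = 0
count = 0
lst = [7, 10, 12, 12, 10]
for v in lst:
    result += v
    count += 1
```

Let's trace through this code step by step.

Initialize: result = 0
Initialize: count = 0
Initialize: lst = [7, 10, 12, 12, 10]
Entering loop: for v in lst:

After execution: result = 51
51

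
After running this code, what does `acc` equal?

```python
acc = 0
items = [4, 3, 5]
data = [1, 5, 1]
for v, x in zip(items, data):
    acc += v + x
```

Let's trace through this code step by step.

Initialize: acc = 0
Initialize: items = [4, 3, 5]
Initialize: data = [1, 5, 1]
Entering loop: for v, x in zip(items, data):

After execution: acc = 19
19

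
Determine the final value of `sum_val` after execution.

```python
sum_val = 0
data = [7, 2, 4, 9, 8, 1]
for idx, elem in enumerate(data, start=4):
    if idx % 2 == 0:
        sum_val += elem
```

Let's trace through this code step by step.

Initialize: sum_val = 0
Initialize: data = [7, 2, 4, 9, 8, 1]
Entering loop: for idx, elem in enumerate(data, start=4):

After execution: sum_val = 19
19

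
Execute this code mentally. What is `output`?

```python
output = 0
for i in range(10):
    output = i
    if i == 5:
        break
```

Let's trace through this code step by step.

Initialize: output = 0
Entering loop: for i in range(10):

After execution: output = 5
5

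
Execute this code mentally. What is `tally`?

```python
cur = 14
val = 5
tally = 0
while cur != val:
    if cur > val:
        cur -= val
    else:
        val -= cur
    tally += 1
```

Let's trace through this code step by step.

Initialize: cur = 14
Initialize: val = 5
Initialize: tally = 0
Entering loop: while cur != val:

After execution: tally = 6
6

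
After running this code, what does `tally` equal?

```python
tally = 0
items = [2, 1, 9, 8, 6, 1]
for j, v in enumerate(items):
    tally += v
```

Let's trace through this code step by step.

Initialize: tally = 0
Initialize: items = [2, 1, 9, 8, 6, 1]
Entering loop: for j, v in enumerate(items):

After execution: tally = 27
27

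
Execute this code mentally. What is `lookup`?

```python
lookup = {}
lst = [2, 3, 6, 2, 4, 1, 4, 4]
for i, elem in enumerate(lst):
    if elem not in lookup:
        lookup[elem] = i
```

Let's trace through this code step by step.

Initialize: lookup = {}
Initialize: lst = [2, 3, 6, 2, 4, 1, 4, 4]
Entering loop: for i, elem in enumerate(lst):

After execution: lookup = {2: 0, 3: 1, 6: 2, 4: 4, 1: 5}
{2: 0, 3: 1, 6: 2, 4: 4, 1: 5}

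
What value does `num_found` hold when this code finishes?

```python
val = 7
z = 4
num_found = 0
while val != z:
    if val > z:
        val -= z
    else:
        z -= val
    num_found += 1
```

Let's trace through this code step by step.

Initialize: val = 7
Initialize: z = 4
Initialize: num_found = 0
Entering loop: while val != z:

After execution: num_found = 4
4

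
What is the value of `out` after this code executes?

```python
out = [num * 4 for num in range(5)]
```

Let's trace through this code step by step.

Initialize: out = [num * 4 for num in range(5)]

After execution: out = [0, 4, 8, 12, 16]
[0, 4, 8, 12, 16]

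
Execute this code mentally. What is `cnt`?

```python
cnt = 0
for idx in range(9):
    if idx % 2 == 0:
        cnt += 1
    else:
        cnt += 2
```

Let's trace through this code step by step.

Initialize: cnt = 0
Entering loop: for idx in range(9):

After execution: cnt = 13
13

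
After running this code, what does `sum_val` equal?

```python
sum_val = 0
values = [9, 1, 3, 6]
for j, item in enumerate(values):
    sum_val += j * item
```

Let's trace through this code step by step.

Initialize: sum_val = 0
Initialize: values = [9, 1, 3, 6]
Entering loop: for j, item in enumerate(values):

After execution: sum_val = 25
25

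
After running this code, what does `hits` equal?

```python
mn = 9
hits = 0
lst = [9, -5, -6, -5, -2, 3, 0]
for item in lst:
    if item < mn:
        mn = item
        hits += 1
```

Let's trace through this code step by step.

Initialize: mn = 9
Initialize: hits = 0
Initialize: lst = [9, -5, -6, -5, -2, 3, 0]
Entering loop: for item in lst:

After execution: hits = 2
2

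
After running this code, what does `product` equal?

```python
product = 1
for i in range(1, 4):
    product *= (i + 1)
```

Let's trace through this code step by step.

Initialize: product = 1
Entering loop: for i in range(1, 4):

After execution: product = 24
24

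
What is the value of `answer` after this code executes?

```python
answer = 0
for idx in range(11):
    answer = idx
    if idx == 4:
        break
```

Let's trace through this code step by step.

Initialize: answer = 0
Entering loop: for idx in range(11):

After execution: answer = 4
4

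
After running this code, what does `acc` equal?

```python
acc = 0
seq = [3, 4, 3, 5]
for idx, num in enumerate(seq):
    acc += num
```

Let's trace through this code step by step.

Initialize: acc = 0
Initialize: seq = [3, 4, 3, 5]
Entering loop: for idx, num in enumerate(seq):

After execution: acc = 15
15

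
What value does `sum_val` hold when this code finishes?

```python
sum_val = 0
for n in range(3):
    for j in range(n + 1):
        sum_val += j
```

Let's trace through this code step by step.

Initialize: sum_val = 0
Entering loop: for n in range(3):

After execution: sum_val = 4
4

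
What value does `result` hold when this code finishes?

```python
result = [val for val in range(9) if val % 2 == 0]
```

Let's trace through this code step by step.

Initialize: result = [val for val in range(9) if val % 2 == 0]

After execution: result = [0, 2, 4, 6, 8]
[0, 2, 4, 6, 8]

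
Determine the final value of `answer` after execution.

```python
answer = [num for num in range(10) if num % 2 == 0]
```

Let's trace through this code step by step.

Initialize: answer = [num for num in range(10) if num % 2 == 0]

After execution: answer = [0, 2, 4, 6, 8]
[0, 2, 4, 6, 8]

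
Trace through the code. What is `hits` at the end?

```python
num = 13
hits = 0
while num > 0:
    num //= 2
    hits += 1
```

Let's trace through this code step by step.

Initialize: num = 13
Initialize: hits = 0
Entering loop: while num > 0:

After execution: hits = 4
4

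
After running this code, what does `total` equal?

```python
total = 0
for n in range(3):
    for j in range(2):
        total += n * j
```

Let's trace through this code step by step.

Initialize: total = 0
Entering loop: for n in range(3):

After execution: total = 3
3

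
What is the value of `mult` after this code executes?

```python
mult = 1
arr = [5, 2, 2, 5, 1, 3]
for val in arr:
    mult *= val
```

Let's trace through this code step by step.

Initialize: mult = 1
Initialize: arr = [5, 2, 2, 5, 1, 3]
Entering loop: for val in arr:

After execution: mult = 300
300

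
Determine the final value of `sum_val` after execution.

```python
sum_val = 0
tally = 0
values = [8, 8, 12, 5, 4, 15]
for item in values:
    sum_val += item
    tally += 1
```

Let's trace through this code step by step.

Initialize: sum_val = 0
Initialize: tally = 0
Initialize: values = [8, 8, 12, 5, 4, 15]
Entering loop: for item in values:

After execution: sum_val = 52
52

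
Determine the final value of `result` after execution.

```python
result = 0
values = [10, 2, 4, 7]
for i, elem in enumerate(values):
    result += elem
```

Let's trace through this code step by step.

Initialize: result = 0
Initialize: values = [10, 2, 4, 7]
Entering loop: for i, elem in enumerate(values):

After execution: result = 23
23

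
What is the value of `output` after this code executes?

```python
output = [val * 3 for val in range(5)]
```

Let's trace through this code step by step.

Initialize: output = [val * 3 for val in range(5)]

After execution: output = [0, 3, 6, 9, 12]
[0, 3, 6, 9, 12]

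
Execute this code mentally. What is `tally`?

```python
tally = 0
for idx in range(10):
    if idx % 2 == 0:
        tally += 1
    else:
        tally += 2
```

Let's trace through this code step by step.

Initialize: tally = 0
Entering loop: for idx in range(10):

After execution: tally = 15
15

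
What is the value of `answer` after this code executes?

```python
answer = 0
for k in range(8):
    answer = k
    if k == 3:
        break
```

Let's trace through this code step by step.

Initialize: answer = 0
Entering loop: for k in range(8):

After execution: answer = 3
3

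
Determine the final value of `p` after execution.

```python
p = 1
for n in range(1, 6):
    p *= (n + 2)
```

Let's trace through this code step by step.

Initialize: p = 1
Entering loop: for n in range(1, 6):

After execution: p = 2520
2520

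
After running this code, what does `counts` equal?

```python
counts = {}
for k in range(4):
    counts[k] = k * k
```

Let's trace through this code step by step.

Initialize: counts = {}
Entering loop: for k in range(4):

After execution: counts = {0: 0, 1: 1, 2: 4, 3: 9}
{0: 0, 1: 1, 2: 4, 3: 9}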